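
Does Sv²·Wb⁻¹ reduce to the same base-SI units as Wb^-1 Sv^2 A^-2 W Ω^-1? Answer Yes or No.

Left side:
  Sv = J/kg (equivalent dose = energy per mass),
      = m²·s⁻².
  So Sv² = m⁴·s⁻⁴.
  Wb = V·s (flux: a volt is a weber per second),
      = kg·m²·s⁻²·A⁻¹.
  So Wb⁻¹ = kg⁻¹·m⁻²·s²·A.
  Combining: Sv²·Wb⁻¹ = (m⁴·s⁻⁴) · (kg⁻¹·m⁻²·s²·A) = kg⁻¹·m²·s⁻²·A.
Right side:
  Wb = kg·m²·s⁻²·A⁻¹.
  So Wb⁻¹ = kg⁻¹·m⁻²·s²·A.
  Sv = m²·s⁻².
  So Sv² = m⁴·s⁻⁴.
  W = kg·m²·s⁻³.
  Ω = kg·m²·s⁻³·A⁻².
  So Ω⁻¹ = kg⁻¹·m⁻²·s³·A².
  Combining: Wb⁻¹·Sv²·A⁻²·W·Ω⁻¹ = (kg⁻¹·m⁻²·s²·A) · (m⁴·s⁻⁴) · A⁻² · (kg·m²·s⁻³) · (kg⁻¹·m⁻²·s³·A²) = kg⁻¹·m²·s⁻²·A.
Both reduce to kg⁻¹·m²·s⁻²·A.

Yes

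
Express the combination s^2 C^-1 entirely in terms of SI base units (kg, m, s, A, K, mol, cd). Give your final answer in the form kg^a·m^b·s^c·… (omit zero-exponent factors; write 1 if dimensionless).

s·A⁻¹

C = A·s = s·A (charge = current × time).
So C⁻¹ = s⁻¹·A⁻¹.
Combining: s²·C⁻¹ = s² · (s⁻¹·A⁻¹) = s·A⁻¹.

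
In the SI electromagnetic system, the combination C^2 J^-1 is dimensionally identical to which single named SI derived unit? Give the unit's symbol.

C = A·s = s·A (charge = current × time).
So C² = s²·A².
J = N·m (work = force × distance),
    = kg·m²·s⁻².
So J⁻¹ = kg⁻¹·m⁻²·s².
Combining: C²·J⁻¹ = (s²·A²) · (kg⁻¹·m⁻²·s²) = kg⁻¹·m⁻²·s⁴·A².
kg⁻¹·m⁻²·s⁴·A² is the base-SI form of the farad.

F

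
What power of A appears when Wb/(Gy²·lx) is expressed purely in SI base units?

-1

Gy = J/kg (absorbed dose = energy per mass),
    = m²·s⁻².
So Gy⁻² = m⁻⁴·s⁴.
lx = lm/m² (illuminance = luminous flux per area),
    = m⁻²·cd.
So lx⁻¹ = m²·cd⁻¹.
Wb = V·s (flux: a volt is a weber per second),
    = kg·m²·s⁻²·A⁻¹.
Combining: Gy⁻²·lx⁻¹·Wb = (m⁻⁴·s⁴) · (m²·cd⁻¹) · (kg·m²·s⁻²·A⁻¹) = kg·s²·A⁻¹·cd⁻¹.
The exponent of A is -1.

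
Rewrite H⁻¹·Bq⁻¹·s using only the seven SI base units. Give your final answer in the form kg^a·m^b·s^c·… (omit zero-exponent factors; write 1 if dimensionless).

H = Wb/A (inductance = flux per current),
    = kg·m²·s⁻²·A⁻².
So H⁻¹ = kg⁻¹·m⁻²·s²·A².
Bq = 1/s = s⁻¹ (activity is decays per second).
So Bq⁻¹ = s.
Combining: H⁻¹·Bq⁻¹·s = (kg⁻¹·m⁻²·s²·A²) · s · s = kg⁻¹·m⁻²·s⁴·A².

kg⁻¹·m⁻²·s⁴·A²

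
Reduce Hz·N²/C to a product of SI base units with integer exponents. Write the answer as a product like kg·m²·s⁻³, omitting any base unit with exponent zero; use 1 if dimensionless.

kg²·m²·s⁻⁶·A⁻¹

Hz = s⁻¹.
N = kg·m·s⁻².
So N² = kg²·m²·s⁻⁴.
C = s·A.
So C⁻¹ = s⁻¹·A⁻¹.
Combining: Hz·N²·C⁻¹ = s⁻¹ · (kg²·m²·s⁻⁴) · (s⁻¹·A⁻¹) = kg²·m²·s⁻⁶·A⁻¹.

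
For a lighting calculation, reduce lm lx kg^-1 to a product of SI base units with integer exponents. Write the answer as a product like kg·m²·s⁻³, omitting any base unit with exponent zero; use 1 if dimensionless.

kg⁻¹·m⁻²·cd²

lm = cd.
lx = m⁻²·cd.
Combining: lm·lx·kg⁻¹ = cd · (m⁻²·cd) · kg⁻¹ = kg⁻¹·m⁻²·cd².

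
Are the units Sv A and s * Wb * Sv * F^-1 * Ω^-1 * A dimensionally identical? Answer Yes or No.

Left side:
  Sv = m²·s⁻².
  Combining: Sv·A = (m²·s⁻²) · A = m²·s⁻²·A.
Right side:
  Wb = kg·m²·s⁻²·A⁻¹.
  Sv = m²·s⁻².
  F = kg⁻¹·m⁻²·s⁴·A².
  So F⁻¹ = kg·m²·s⁻⁴·A⁻².
  Ω = kg·m²·s⁻³·A⁻².
  So Ω⁻¹ = kg⁻¹·m⁻²·s³·A².
  Combining: s·Wb·Sv·F⁻¹·Ω⁻¹·A = s · (kg·m²·s⁻²·A⁻¹) · (m²·s⁻²) · (kg·m²·s⁻⁴·A⁻²) · (kg⁻¹·m⁻²·s³·A²) · A = kg·m⁴·s⁻⁴.
Left is m²·s⁻²·A; right is kg·m⁴·s⁻⁴ — different.

No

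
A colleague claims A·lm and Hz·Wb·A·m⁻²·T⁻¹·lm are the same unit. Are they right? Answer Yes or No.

Left side:
  lm = cd.
  Combining: A·lm = A · cd = A·cd.
Right side:
  Hz = s⁻¹.
  Wb = kg·m²·s⁻²·A⁻¹.
  T = kg·s⁻²·A⁻¹.
  So T⁻¹ = kg⁻¹·s²·A.
  lm = cd.
  Combining: Hz·Wb·A·m⁻²·T⁻¹·lm = s⁻¹ · (kg·m²·s⁻²·A⁻¹) · A · m⁻² · (kg⁻¹·s²·A) · cd = s⁻¹·A·cd.
Left is A·cd; right is s⁻¹·A·cd — different.

No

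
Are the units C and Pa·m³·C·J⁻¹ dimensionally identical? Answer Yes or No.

Left side:
  C = s·A.
Right side:
  Pa = N/m² (pressure = force per area),
      = kg·m⁻¹·s⁻².
  C = A·s = s·A (charge = current × time).
  J = N·m (work = force × distance),
      = kg·m²·s⁻².
  So J⁻¹ = kg⁻¹·m⁻²·s².
  Combining: Pa·m³·C·J⁻¹ = (kg·m⁻¹·s⁻²) · m³ · (s·A) · (kg⁻¹·m⁻²·s²) = s·A.
Both reduce to s·A.

Yes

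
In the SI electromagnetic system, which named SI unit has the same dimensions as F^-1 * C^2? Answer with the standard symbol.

F = kg⁻¹·m⁻²·s⁴·A².
So F⁻¹ = kg·m²·s⁻⁴·A⁻².
C = s·A.
So C² = s²·A².
Combining: F⁻¹·C² = (kg·m²·s⁻⁴·A⁻²) · (s²·A²) = kg·m²·s⁻².
kg·m²·s⁻² is the base-SI form of the joule.

J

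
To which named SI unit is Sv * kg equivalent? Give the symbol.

Sv = m²·s⁻².
Combining: Sv·kg = (m²·s⁻²) · kg = kg·m²·s⁻².
kg·m²·s⁻² is the base-SI form of the joule.

J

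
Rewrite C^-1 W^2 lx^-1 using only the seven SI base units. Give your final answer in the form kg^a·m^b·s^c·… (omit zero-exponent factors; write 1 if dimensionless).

kg²·m⁶·s⁻⁷·A⁻¹·cd⁻¹

C = s·A.
So C⁻¹ = s⁻¹·A⁻¹.
W = kg·m²·s⁻³.
So W² = kg²·m⁴·s⁻⁶.
lx = m⁻²·cd.
So lx⁻¹ = m²·cd⁻¹.
Combining: C⁻¹·W²·lx⁻¹ = (s⁻¹·A⁻¹) · (kg²·m⁴·s⁻⁶) · (m²·cd⁻¹) = kg²·m⁶·s⁻⁷·A⁻¹·cd⁻¹.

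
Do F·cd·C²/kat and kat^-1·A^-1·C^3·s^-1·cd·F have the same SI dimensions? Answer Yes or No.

Left side:
  F = kg⁻¹·m⁻²·s⁴·A².
  kat = s⁻¹·mol.
  So kat⁻¹ = s·mol⁻¹.
  C = s·A.
  So C² = s²·A².
  Combining: F·kat⁻¹·cd·C² = (kg⁻¹·m⁻²·s⁴·A²) · (s·mol⁻¹) · cd · (s²·A²) = kg⁻¹·m⁻²·s⁷·A⁴·mol⁻¹·cd.
Right side:
  kat = s⁻¹·mol.
  So kat⁻¹ = s·mol⁻¹.
  C = s·A.
  So C³ = s³·A³.
  F = kg⁻¹·m⁻²·s⁴·A².
  Combining: kat⁻¹·A⁻¹·C³·s⁻¹·cd·F = (s·mol⁻¹) · A⁻¹ · (s³·A³) · s⁻¹ · cd · (kg⁻¹·m⁻²·s⁴·A²) = kg⁻¹·m⁻²·s⁷·A⁴·mol⁻¹·cd.
Both reduce to kg⁻¹·m⁻²·s⁷·A⁴·mol⁻¹·cd.

Yes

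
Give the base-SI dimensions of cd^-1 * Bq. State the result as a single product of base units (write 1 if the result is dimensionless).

s⁻¹·cd⁻¹

Bq = s⁻¹.
Combining: cd⁻¹·Bq = cd⁻¹ · s⁻¹ = s⁻¹·cd⁻¹.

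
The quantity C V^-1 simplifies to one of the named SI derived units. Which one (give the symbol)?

F

C = A·s = s·A (charge = current × time).
V = W/A (potential = power per current),
    = kg·m²·s⁻³·A⁻¹.
So V⁻¹ = kg⁻¹·m⁻²·s³·A.
Combining: C·V⁻¹ = (s·A) · (kg⁻¹·m⁻²·s³·A) = kg⁻¹·m⁻²·s⁴·A².
kg⁻¹·m⁻²·s⁴·A² is the base-SI form of the farad.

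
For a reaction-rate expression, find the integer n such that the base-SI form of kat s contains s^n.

kat = s⁻¹·mol.
Combining: kat·s = (s⁻¹·mol) · s = mol.
The exponent of s is 0.

0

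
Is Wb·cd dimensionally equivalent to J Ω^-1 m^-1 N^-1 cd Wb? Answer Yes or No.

No

Left side:
  Wb = V·s (flux: a volt is a weber per second),
      = kg·m²·s⁻²·A⁻¹.
  Combining: Wb·cd = (kg·m²·s⁻²·A⁻¹) · cd = kg·m²·s⁻²·A⁻¹·cd.
Right side:
  J = N·m (work = force × distance),
      = kg·m²·s⁻².
  Ω = V/A (resistance = voltage per current),
      = kg·m²·s⁻³·A⁻².
  So Ω⁻¹ = kg⁻¹·m⁻²·s³·A².
  N = kg·m/s² = kg·m·s⁻² (force = mass × acceleration).
  So N⁻¹ = kg⁻¹·m⁻¹·s².
  Wb = V·s (flux: a volt is a weber per second),
      = kg·m²·s⁻²·A⁻¹.
  Combining: J·Ω⁻¹·m⁻¹·N⁻¹·cd·Wb = (kg·m²·s⁻²) · (kg⁻¹·m⁻²·s³·A²) · m⁻¹ · (kg⁻¹·m⁻¹·s²) · cd · (kg·m²·s⁻²·A⁻¹) = s·A·cd.
Left is kg·m²·s⁻²·A⁻¹·cd; right is s·A·cd — different.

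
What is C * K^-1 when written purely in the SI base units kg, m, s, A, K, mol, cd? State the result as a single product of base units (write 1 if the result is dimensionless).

C = A·s = s·A (charge = current × time).
Combining: C·K⁻¹ = (s·A) · K⁻¹ = s·A·K⁻¹.

s·A·K⁻¹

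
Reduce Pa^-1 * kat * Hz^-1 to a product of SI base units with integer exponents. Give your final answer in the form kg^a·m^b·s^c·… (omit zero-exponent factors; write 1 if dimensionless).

Pa = kg·m⁻¹·s⁻².
So Pa⁻¹ = kg⁻¹·m·s².
kat = s⁻¹·mol.
Hz = s⁻¹.
So Hz⁻¹ = s.
Combining: Pa⁻¹·kat·Hz⁻¹ = (kg⁻¹·m·s²) · (s⁻¹·mol) · s = kg⁻¹·m·s²·mol.

kg⁻¹·m·s²·mol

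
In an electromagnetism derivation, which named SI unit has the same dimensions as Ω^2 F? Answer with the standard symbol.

H

Ω = V/A (resistance = voltage per current),
    = kg·m²·s⁻³·A⁻².
So Ω² = kg²·m⁴·s⁻⁶·A⁻⁴.
F = C/V (capacitance = charge per voltage),
    = A·s/(kg·m²·s⁻³·A⁻¹) (substituting C and V),
    = kg⁻¹·m⁻²·s⁴·A².
Combining: Ω²·F = (kg²·m⁴·s⁻⁶·A⁻⁴) · (kg⁻¹·m⁻²·s⁴·A²) = kg·m²·s⁻²·A⁻².
kg·m²·s⁻²·A⁻² is the base-SI form of the henry.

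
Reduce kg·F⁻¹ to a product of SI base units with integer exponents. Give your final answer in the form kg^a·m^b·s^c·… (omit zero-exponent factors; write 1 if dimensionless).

kg²·m²·s⁻⁴·A⁻²

F = C/V (capacitance = charge per voltage),
    = A·s/(kg·m²·s⁻³·A⁻¹) (substituting C and V),
    = kg⁻¹·m⁻²·s⁴·A².
So F⁻¹ = kg·m²·s⁻⁴·A⁻².
Combining: kg·F⁻¹ = kg · (kg·m²·s⁻⁴·A⁻²) = kg²·m²·s⁻⁴·A⁻².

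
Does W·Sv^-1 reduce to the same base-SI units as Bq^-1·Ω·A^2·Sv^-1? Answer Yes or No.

Left side:
  W = J/s (power = energy per time),
      = kg·m²·s⁻³.
  Sv = J/kg (equivalent dose = energy per mass),
      = m²·s⁻².
  So Sv⁻¹ = m⁻²·s².
  Combining: W·Sv⁻¹ = (kg·m²·s⁻³) · (m⁻²·s²) = kg·s⁻¹.
Right side:
  Bq = s⁻¹.
  So Bq⁻¹ = s.
  Ω = kg·m²·s⁻³·A⁻².
  Sv = m²·s⁻².
  So Sv⁻¹ = m⁻²·s².
  Combining: Bq⁻¹·Ω·A²·Sv⁻¹ = s · (kg·m²·s⁻³·A⁻²) · A² · (m⁻²·s²) = kg.
Left is kg·s⁻¹; right is kg — different.

No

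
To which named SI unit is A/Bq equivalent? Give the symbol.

C

Bq = s⁻¹.
So Bq⁻¹ = s.
Combining: Bq⁻¹·A = s · A = s·A.
s·A is the base-SI form of the coulomb.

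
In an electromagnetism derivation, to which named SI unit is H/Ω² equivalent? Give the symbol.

F

Ω = V/A (resistance = voltage per current),
    = kg·m²·s⁻³·A⁻².
So Ω⁻² = kg⁻²·m⁻⁴·s⁶·A⁴.
H = Wb/A (inductance = flux per current),
    = kg·m²·s⁻²·A⁻².
Combining: Ω⁻²·H = (kg⁻²·m⁻⁴·s⁶·A⁴) · (kg·m²·s⁻²·A⁻²) = kg⁻¹·m⁻²·s⁴·A².
kg⁻¹·m⁻²·s⁴·A² is the base-SI form of the farad.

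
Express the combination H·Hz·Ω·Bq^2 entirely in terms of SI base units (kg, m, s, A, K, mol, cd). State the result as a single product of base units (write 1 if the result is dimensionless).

kg²·m⁴·s⁻⁸·A⁻⁴

H = Wb/A (inductance = flux per current),
    = kg·m²·s⁻²·A⁻².
Hz = 1/s = s⁻¹ (frequency is cycles per second).
Ω = V/A (resistance = voltage per current),
    = kg·m²·s⁻³·A⁻².
Bq = 1/s = s⁻¹ (activity is decays per second).
So Bq² = s⁻².
Combining: H·Hz·Ω·Bq² = (kg·m²·s⁻²·A⁻²) · s⁻¹ · (kg·m²·s⁻³·A⁻²) · s⁻² = kg²·m⁴·s⁻⁸·A⁻⁴.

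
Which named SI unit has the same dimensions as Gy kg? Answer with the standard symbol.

Gy = J/kg (absorbed dose = energy per mass),
    = m²·s⁻².
Combining: Gy·kg = (m²·s⁻²) · kg = kg·m²·s⁻².
kg·m²·s⁻² is the base-SI form of the joule.

J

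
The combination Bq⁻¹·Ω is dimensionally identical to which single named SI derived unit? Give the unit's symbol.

H

Bq = 1/s = s⁻¹ (activity is decays per second).
So Bq⁻¹ = s.
Ω = V/A (resistance = voltage per current),
    = kg·m²·s⁻³·A⁻².
Combining: Bq⁻¹·Ω = s · (kg·m²·s⁻³·A⁻²) = kg·m²·s⁻²·A⁻².
kg·m²·s⁻²·A⁻² is the base-SI form of the henry.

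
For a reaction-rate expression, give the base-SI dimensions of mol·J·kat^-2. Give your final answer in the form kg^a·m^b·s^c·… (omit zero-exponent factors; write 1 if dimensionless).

kg·m²·mol⁻¹

J = kg·m²·s⁻².
kat = s⁻¹·mol.
So kat⁻² = s²·mol⁻².
Combining: mol·J·kat⁻² = mol · (kg·m²·s⁻²) · (s²·mol⁻²) = kg·m²·mol⁻¹.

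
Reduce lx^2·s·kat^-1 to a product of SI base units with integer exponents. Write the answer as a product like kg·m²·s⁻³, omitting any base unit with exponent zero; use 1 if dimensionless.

lx = m⁻²·cd.
So lx² = m⁻⁴·cd².
kat = s⁻¹·mol.
So kat⁻¹ = s·mol⁻¹.
Combining: lx²·s·kat⁻¹ = (m⁻⁴·cd²) · s · (s·mol⁻¹) = m⁻⁴·s²·mol⁻¹·cd².

m⁻⁴·s²·mol⁻¹·cd²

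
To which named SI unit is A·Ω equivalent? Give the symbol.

Ω = V/A (resistance = voltage per current),
    = kg·m²·s⁻³·A⁻².
Combining: A·Ω = A · (kg·m²·s⁻³·A⁻²) = kg·m²·s⁻³·A⁻¹.
kg·m²·s⁻³·A⁻¹ is the base-SI form of the volt.

V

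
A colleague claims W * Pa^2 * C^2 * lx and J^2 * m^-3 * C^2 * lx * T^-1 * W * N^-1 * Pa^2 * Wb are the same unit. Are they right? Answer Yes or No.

Left side:
  W = kg·m²·s⁻³.
  Pa = kg·m⁻¹·s⁻².
  So Pa² = kg²·m⁻²·s⁻⁴.
  C = s·A.
  So C² = s²·A².
  lx = m⁻²·cd.
  Combining: W·Pa²·C²·lx = (kg·m²·s⁻³) · (kg²·m⁻²·s⁻⁴) · (s²·A²) · (m⁻²·cd) = kg³·m⁻²·s⁻⁵·A²·cd.
Right side:
  J = kg·m²·s⁻².
  So J² = kg²·m⁴·s⁻⁴.
  C = s·A.
  So C² = s²·A².
  lx = m⁻²·cd.
  T = kg·s⁻²·A⁻¹.
  So T⁻¹ = kg⁻¹·s²·A.
  W = kg·m²·s⁻³.
  N = kg·m·s⁻².
  So N⁻¹ = kg⁻¹·m⁻¹·s².
  Pa = kg·m⁻¹·s⁻².
  So Pa² = kg²·m⁻²·s⁻⁴.
  Wb = kg·m²·s⁻²·A⁻¹.
  Combining: J²·m⁻³·C²·lx·T⁻¹·W·N⁻¹·Pa²·Wb = (kg²·m⁴·s⁻⁴) · m⁻³ · (s²·A²) · (m⁻²·cd) · (kg⁻¹·s²·A) · (kg·m²·s⁻³) · (kg⁻¹·m⁻¹·s²) · (kg²·m⁻²·s⁻⁴) · (kg·m²·s⁻²·A⁻¹) = kg⁴·s⁻⁷·A²·cd.
Left is kg³·m⁻²·s⁻⁵·A²·cd; right is kg⁴·s⁻⁷·A²·cd — different.

No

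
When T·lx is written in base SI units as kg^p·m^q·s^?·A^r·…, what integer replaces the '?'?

-2

T = Wb/m² (flux density = flux per area),
    = kg·s⁻²·A⁻¹.
lx = lm/m² (illuminance = luminous flux per area),
    = m⁻²·cd.
Combining: T·lx = (kg·s⁻²·A⁻¹) · (m⁻²·cd) = kg·m⁻²·s⁻²·A⁻¹·cd.
The exponent of s is -2.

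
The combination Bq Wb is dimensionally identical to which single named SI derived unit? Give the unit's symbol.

V

Bq = s⁻¹.
Wb = kg·m²·s⁻²·A⁻¹.
Combining: Bq·Wb = s⁻¹ · (kg·m²·s⁻²·A⁻¹) = kg·m²·s⁻³·A⁻¹.
kg·m²·s⁻³·A⁻¹ is the base-SI form of the volt.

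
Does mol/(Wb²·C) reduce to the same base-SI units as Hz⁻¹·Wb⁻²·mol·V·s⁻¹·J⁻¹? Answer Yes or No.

Yes

Left side:
  Wb = V·s (flux: a volt is a weber per second),
      = kg·m²·s⁻²·A⁻¹.
  So Wb⁻² = kg⁻²·m⁻⁴·s⁴·A².
  C = A·s = s·A (charge = current × time).
  So C⁻¹ = s⁻¹·A⁻¹.
  Combining: Wb⁻²·C⁻¹·mol = (kg⁻²·m⁻⁴·s⁴·A²) · (s⁻¹·A⁻¹) · mol = kg⁻²·m⁻⁴·s³·A·mol.
Right side:
  Hz = s⁻¹.
  So Hz⁻¹ = s.
  Wb = kg·m²·s⁻²·A⁻¹.
  So Wb⁻² = kg⁻²·m⁻⁴·s⁴·A².
  V = kg·m²·s⁻³·A⁻¹.
  J = kg·m²·s⁻².
  So J⁻¹ = kg⁻¹·m⁻²·s².
  Combining: Hz⁻¹·Wb⁻²·mol·V·s⁻¹·J⁻¹ = s · (kg⁻²·m⁻⁴·s⁴·A²) · mol · (kg·m²·s⁻³·A⁻¹) · s⁻¹ · (kg⁻¹·m⁻²·s²) = kg⁻²·m⁻⁴·s³·A·mol.
Both reduce to kg⁻²·m⁻⁴·s³·A·mol.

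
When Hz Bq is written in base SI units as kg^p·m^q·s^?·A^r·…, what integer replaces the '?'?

-2

Hz = s⁻¹.
Bq = s⁻¹.
Combining: Hz·Bq = s⁻¹ · s⁻¹ = s⁻².
The exponent of s is -2.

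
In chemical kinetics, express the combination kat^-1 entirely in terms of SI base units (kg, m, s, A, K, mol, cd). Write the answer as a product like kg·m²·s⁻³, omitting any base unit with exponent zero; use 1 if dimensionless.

s·mol⁻¹

kat = mol/s = s⁻¹·mol (catalytic activity).
So kat⁻¹ = s·mol⁻¹.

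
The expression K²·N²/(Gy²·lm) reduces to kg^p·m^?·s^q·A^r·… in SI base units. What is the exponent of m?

N = kg·m/s² = kg·m·s⁻² (force = mass × acceleration).
So N² = kg²·m²·s⁻⁴.
Gy = J/kg (absorbed dose = energy per mass),
    = m²·s⁻².
So Gy⁻² = m⁻⁴·s⁴.
lm = cd·sr = cd (luminous flux; sr is dimensionless).
So lm⁻¹ = cd⁻¹.
Combining: K²·N²·Gy⁻²·lm⁻¹ = K² · (kg²·m²·s⁻⁴) · (m⁻⁴·s⁴) · cd⁻¹ = kg²·m⁻²·K²·cd⁻¹.
The exponent of m is -2.

-2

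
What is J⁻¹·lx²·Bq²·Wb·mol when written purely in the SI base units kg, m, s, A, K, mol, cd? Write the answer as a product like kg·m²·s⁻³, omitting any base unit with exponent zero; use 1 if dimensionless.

m⁻⁴·s⁻²·A⁻¹·mol·cd²

J = N·m (work = force × distance),
    = kg·m²·s⁻².
So J⁻¹ = kg⁻¹·m⁻²·s².
lx = lm/m² (illuminance = luminous flux per area),
    = m⁻²·cd.
So lx² = m⁻⁴·cd².
Bq = 1/s = s⁻¹ (activity is decays per second).
So Bq² = s⁻².
Wb = V·s (flux: a volt is a weber per second),
    = kg·m²·s⁻²·A⁻¹.
Combining: J⁻¹·lx²·Bq²·Wb·mol = (kg⁻¹·m⁻²·s²) · (m⁻⁴·cd²) · s⁻² · (kg·m²·s⁻²·A⁻¹) · mol = m⁻⁴·s⁻²·A⁻¹·mol·cd².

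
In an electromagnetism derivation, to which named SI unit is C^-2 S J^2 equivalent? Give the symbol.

C = s·A.
So C⁻² = s⁻²·A⁻².
S = kg⁻¹·m⁻²·s³·A².
J = kg·m²·s⁻².
So J² = kg²·m⁴·s⁻⁴.
Combining: C⁻²·S·J² = (s⁻²·A⁻²) · (kg⁻¹·m⁻²·s³·A²) · (kg²·m⁴·s⁻⁴) = kg·m²·s⁻³.
kg·m²·s⁻³ is the base-SI form of the watt.

W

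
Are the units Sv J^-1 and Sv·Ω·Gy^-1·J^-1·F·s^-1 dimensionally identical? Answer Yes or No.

Left side:
  Sv = m²·s⁻².
  J = kg·m²·s⁻².
  So J⁻¹ = kg⁻¹·m⁻²·s².
  Combining: Sv·J⁻¹ = (m²·s⁻²) · (kg⁻¹·m⁻²·s²) = kg⁻¹.
Right side:
  Sv = m²·s⁻².
  Ω = kg·m²·s⁻³·A⁻².
  Gy = m²·s⁻².
  So Gy⁻¹ = m⁻²·s².
  J = kg·m²·s⁻².
  So J⁻¹ = kg⁻¹·m⁻²·s².
  F = kg⁻¹·m⁻²·s⁴·A².
  Combining: Sv·Ω·Gy⁻¹·J⁻¹·F·s⁻¹ = (m²·s⁻²) · (kg·m²·s⁻³·A⁻²) · (m⁻²·s²) · (kg⁻¹·m⁻²·s²) · (kg⁻¹·m⁻²·s⁴·A²) · s⁻¹ = kg⁻¹·m⁻²·s².
Left is kg⁻¹; right is kg⁻¹·m⁻²·s² — different.

No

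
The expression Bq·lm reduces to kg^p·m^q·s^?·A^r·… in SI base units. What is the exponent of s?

Bq = 1/s = s⁻¹ (activity is decays per second).
lm = cd·sr = cd (luminous flux; sr is dimensionless).
Combining: Bq·lm = s⁻¹ · cd = s⁻¹·cd.
The exponent of s is -1.

-1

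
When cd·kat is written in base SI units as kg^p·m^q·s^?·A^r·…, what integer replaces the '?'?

-1

kat = mol/s = s⁻¹·mol (catalytic activity).
Combining: cd·kat = cd · (s⁻¹·mol) = s⁻¹·mol·cd.
The exponent of s is -1.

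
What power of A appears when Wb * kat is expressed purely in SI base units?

Wb = V·s (flux: a volt is a weber per second),
    = kg·m²·s⁻²·A⁻¹.
kat = mol/s = s⁻¹·mol (catalytic activity).
Combining: Wb·kat = (kg·m²·s⁻²·A⁻¹) · (s⁻¹·mol) = kg·m²·s⁻³·A⁻¹·mol.
The exponent of A is -1.

-1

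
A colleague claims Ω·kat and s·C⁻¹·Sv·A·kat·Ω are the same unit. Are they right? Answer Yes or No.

Left side:
  Ω = kg·m²·s⁻³·A⁻².
  kat = s⁻¹·mol.
  Combining: Ω·kat = (kg·m²·s⁻³·A⁻²) · (s⁻¹·mol) = kg·m²·s⁻⁴·A⁻²·mol.
Right side:
  C = s·A.
  So C⁻¹ = s⁻¹·A⁻¹.
  Sv = m²·s⁻².
  kat = s⁻¹·mol.
  Ω = kg·m²·s⁻³·A⁻².
  Combining: s·C⁻¹·Sv·A·kat·Ω = s · (s⁻¹·A⁻¹) · (m²·s⁻²) · A · (s⁻¹·mol) · (kg·m²·s⁻³·A⁻²) = kg·m⁴·s⁻⁶·A⁻²·mol.
Left is kg·m²·s⁻⁴·A⁻²·mol; right is kg·m⁴·s⁻⁶·A⁻²·mol — different.

No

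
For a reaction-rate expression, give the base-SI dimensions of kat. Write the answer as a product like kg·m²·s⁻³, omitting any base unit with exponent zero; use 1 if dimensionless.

s⁻¹·mol

kat = mol/s = s⁻¹·mol (catalytic activity).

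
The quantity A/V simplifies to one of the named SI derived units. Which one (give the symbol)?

V = kg·m²·s⁻³·A⁻¹.
So V⁻¹ = kg⁻¹·m⁻²·s³·A.
Combining: A·V⁻¹ = A · (kg⁻¹·m⁻²·s³·A) = kg⁻¹·m⁻²·s³·A².
kg⁻¹·m⁻²·s³·A² is the base-SI form of the siemens.

S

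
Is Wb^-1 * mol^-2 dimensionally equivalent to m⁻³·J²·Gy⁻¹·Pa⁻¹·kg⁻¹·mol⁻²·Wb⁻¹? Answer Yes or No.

Left side:
  Wb = V·s (flux: a volt is a weber per second),
      = kg·m²·s⁻²·A⁻¹.
  So Wb⁻¹ = kg⁻¹·m⁻²·s²·A.
  Combining: Wb⁻¹·mol⁻² = (kg⁻¹·m⁻²·s²·A) · mol⁻² = kg⁻¹·m⁻²·s²·A·mol⁻².
Right side:
  J = N·m (work = force × distance),
      = kg·m²·s⁻².
  So J² = kg²·m⁴·s⁻⁴.
  Gy = J/kg (absorbed dose = energy per mass),
      = m²·s⁻².
  So Gy⁻¹ = m⁻²·s².
  Pa = N/m² (pressure = force per area),
      = kg·m⁻¹·s⁻².
  So Pa⁻¹ = kg⁻¹·m·s².
  Wb = V·s (flux: a volt is a weber per second),
      = kg·m²·s⁻²·A⁻¹.
  So Wb⁻¹ = kg⁻¹·m⁻²·s²·A.
  Combining: m⁻³·J²·Gy⁻¹·Pa⁻¹·kg⁻¹·mol⁻²·Wb⁻¹ = m⁻³ · (kg²·m⁴·s⁻⁴) · (m⁻²·s²) · (kg⁻¹·m·s²) · kg⁻¹ · mol⁻² · (kg⁻¹·m⁻²·s²·A) = kg⁻¹·m⁻²·s²·A·mol⁻².
Both reduce to kg⁻¹·m⁻²·s²·A·mol⁻².

Yes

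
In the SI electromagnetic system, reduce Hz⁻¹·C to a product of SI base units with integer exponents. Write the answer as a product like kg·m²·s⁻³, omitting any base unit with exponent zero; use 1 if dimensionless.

s²·A

Hz = 1/s = s⁻¹ (frequency is cycles per second).
So Hz⁻¹ = s.
C = A·s = s·A (charge = current × time).
Combining: Hz⁻¹·C = s · (s·A) = s²·A.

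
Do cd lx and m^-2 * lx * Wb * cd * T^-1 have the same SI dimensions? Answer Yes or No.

Left side:
  lx = lm/m² (illuminance = luminous flux per area),
      = m⁻²·cd.
  Combining: cd·lx = cd · (m⁻²·cd) = m⁻²·cd².
Right side:
  lx = lm/m² (illuminance = luminous flux per area),
      = m⁻²·cd.
  Wb = V·s (flux: a volt is a weber per second),
      = kg·m²·s⁻²·A⁻¹.
  T = Wb/m² (flux density = flux per area),
      = kg·s⁻²·A⁻¹.
  So T⁻¹ = kg⁻¹·s²·A.
  Combining: m⁻²·lx·Wb·cd·T⁻¹ = m⁻² · (m⁻²·cd) · (kg·m²·s⁻²·A⁻¹) · cd · (kg⁻¹·s²·A) = m⁻²·cd².
Both reduce to m⁻²·cd².

Yes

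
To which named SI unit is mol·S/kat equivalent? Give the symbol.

S = kg⁻¹·m⁻²·s³·A².
kat = s⁻¹·mol.
So kat⁻¹ = s·mol⁻¹.
Combining: mol·S·kat⁻¹ = mol · (kg⁻¹·m⁻²·s³·A²) · (s·mol⁻¹) = kg⁻¹·m⁻²·s⁴·A².
kg⁻¹·m⁻²·s⁴·A² is the base-SI form of the farad.

F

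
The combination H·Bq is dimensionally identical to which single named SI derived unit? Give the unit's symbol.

Ω

H = kg·m²·s⁻²·A⁻².
Bq = s⁻¹.
Combining: H·Bq = (kg·m²·s⁻²·A⁻²) · s⁻¹ = kg·m²·s⁻³·A⁻².
kg·m²·s⁻³·A⁻² is the base-SI form of the ohm.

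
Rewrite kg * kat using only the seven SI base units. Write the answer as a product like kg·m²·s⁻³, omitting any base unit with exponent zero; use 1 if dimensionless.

kg·s⁻¹·mol

kat = mol/s = s⁻¹·mol (catalytic activity).
Combining: kg·kat = kg · (s⁻¹·mol) = kg·s⁻¹·mol.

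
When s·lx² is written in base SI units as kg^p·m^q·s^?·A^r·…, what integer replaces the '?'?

1

lx = m⁻²·cd.
So lx² = m⁻⁴·cd².
Combining: s·lx² = s · (m⁻⁴·cd²) = m⁻⁴·s·cd².
The exponent of s is 1.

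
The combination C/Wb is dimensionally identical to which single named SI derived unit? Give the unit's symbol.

S

Wb = kg·m²·s⁻²·A⁻¹.
So Wb⁻¹ = kg⁻¹·m⁻²·s²·A.
C = s·A.
Combining: Wb⁻¹·C = (kg⁻¹·m⁻²·s²·A) · (s·A) = kg⁻¹·m⁻²·s³·A².
kg⁻¹·m⁻²·s³·A² is the base-SI form of the siemens.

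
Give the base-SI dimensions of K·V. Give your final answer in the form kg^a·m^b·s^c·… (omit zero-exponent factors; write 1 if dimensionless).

kg·m²·s⁻³·A⁻¹·K

V = kg·m²·s⁻³·A⁻¹.
Combining: K·V = K · (kg·m²·s⁻³·A⁻¹) = kg·m²·s⁻³·A⁻¹·K.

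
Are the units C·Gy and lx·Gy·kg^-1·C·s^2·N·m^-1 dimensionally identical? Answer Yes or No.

Left side:
  C = A·s = s·A (charge = current × time).
  Gy = J/kg (absorbed dose = energy per mass),
      = m²·s⁻².
  Combining: C·Gy = (s·A) · (m²·s⁻²) = m²·s⁻¹·A.
Right side:
  lx = m⁻²·cd.
  Gy = m²·s⁻².
  C = s·A.
  N = kg·m·s⁻².
  Combining: lx·Gy·kg⁻¹·C·s²·N·m⁻¹ = (m⁻²·cd) · (m²·s⁻²) · kg⁻¹ · (s·A) · s² · (kg·m·s⁻²) · m⁻¹ = s⁻¹·A·cd.
Left is m²·s⁻¹·A; right is s⁻¹·A·cd — different.

No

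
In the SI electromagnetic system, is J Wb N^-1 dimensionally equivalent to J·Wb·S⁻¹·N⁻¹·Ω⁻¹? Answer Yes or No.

Yes

Left side:
  J = kg·m²·s⁻².
  Wb = kg·m²·s⁻²·A⁻¹.
  N = kg·m·s⁻².
  So N⁻¹ = kg⁻¹·m⁻¹·s².
  Combining: J·Wb·N⁻¹ = (kg·m²·s⁻²) · (kg·m²·s⁻²·A⁻¹) · (kg⁻¹·m⁻¹·s²) = kg·m³·s⁻²·A⁻¹.
Right side:
  J = N·m (work = force × distance),
      = kg·m²·s⁻².
  Wb = V·s (flux: a volt is a weber per second),
      = kg·m²·s⁻²·A⁻¹.
  S = 1/Ω (conductance is reciprocal resistance),
      = kg⁻¹·m⁻²·s³·A².
  So S⁻¹ = kg·m²·s⁻³·A⁻².
  N = kg·m/s² = kg·m·s⁻² (force = mass × acceleration).
  So N⁻¹ = kg⁻¹·m⁻¹·s².
  Ω = V/A (resistance = voltage per current),
      = kg·m²·s⁻³·A⁻².
  So Ω⁻¹ = kg⁻¹·m⁻²·s³·A².
  Combining: J·Wb·S⁻¹·N⁻¹·Ω⁻¹ = (kg·m²·s⁻²) · (kg·m²·s⁻²·A⁻¹) · (kg·m²·s⁻³·A⁻²) · (kg⁻¹·m⁻¹·s²) · (kg⁻¹·m⁻²·s³·A²) = kg·m³·s⁻²·A⁻¹.
Both reduce to kg·m³·s⁻²·A⁻¹.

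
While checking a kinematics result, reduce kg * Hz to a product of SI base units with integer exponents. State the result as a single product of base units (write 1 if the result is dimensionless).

Hz = 1/s = s⁻¹ (frequency is cycles per second).
Combining: kg·Hz = kg · s⁻¹ = kg·s⁻¹.

kg·s⁻¹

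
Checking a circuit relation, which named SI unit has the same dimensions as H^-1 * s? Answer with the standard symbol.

H = Wb/A (inductance = flux per current),
    = kg·m²·s⁻²·A⁻².
So H⁻¹ = kg⁻¹·m⁻²·s²·A².
Combining: H⁻¹·s = (kg⁻¹·m⁻²·s²·A²) · s = kg⁻¹·m⁻²·s³·A².
kg⁻¹·m⁻²·s³·A² is the base-SI form of the siemens.

S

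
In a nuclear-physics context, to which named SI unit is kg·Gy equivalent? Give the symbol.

Gy = m²·s⁻².
Combining: kg·Gy = kg · (m²·s⁻²) = kg·m²·s⁻².
kg·m²·s⁻² is the base-SI form of the joule.

J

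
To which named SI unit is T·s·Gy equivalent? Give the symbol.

V

T = Wb/m² (flux density = flux per area),
    = kg·s⁻²·A⁻¹.
Gy = J/kg (absorbed dose = energy per mass),
    = m²·s⁻².
Combining: T·s·Gy = (kg·s⁻²·A⁻¹) · s · (m²·s⁻²) = kg·m²·s⁻³·A⁻¹.
kg·m²·s⁻³·A⁻¹ is the base-SI form of the volt.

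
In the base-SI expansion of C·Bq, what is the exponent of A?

1

C = A·s = s·A (charge = current × time).
Bq = 1/s = s⁻¹ (activity is decays per second).
Combining: C·Bq = (s·A) · s⁻¹ = A.
The exponent of A is 1.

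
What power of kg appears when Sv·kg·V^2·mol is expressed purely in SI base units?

Sv = J/kg (equivalent dose = energy per mass),
    = m²·s⁻².
V = W/A (potential = power per current),
    = kg·m²·s⁻³·A⁻¹.
So V² = kg²·m⁴·s⁻⁶·A⁻².
Combining: Sv·kg·V²·mol = (m²·s⁻²) · kg · (kg²·m⁴·s⁻⁶·A⁻²) · mol = kg³·m⁶·s⁻⁸·A⁻²·mol.
The exponent of kg is 3.

3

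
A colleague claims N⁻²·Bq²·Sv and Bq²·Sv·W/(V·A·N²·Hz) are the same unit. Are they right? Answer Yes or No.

No

Left side:
  N = kg·m·s⁻².
  So N⁻² = kg⁻²·m⁻²·s⁴.
  Bq = s⁻¹.
  So Bq² = s⁻².
  Sv = m²·s⁻².
  Combining: N⁻²·Bq²·Sv = (kg⁻²·m⁻²·s⁴) · s⁻² · (m²·s⁻²) = kg⁻².
Right side:
  Bq = 1/s = s⁻¹ (activity is decays per second).
  So Bq² = s⁻².
  V = W/A (potential = power per current),
      = kg·m²·s⁻³·A⁻¹.
  So V⁻¹ = kg⁻¹·m⁻²·s³·A.
  N = kg·m/s² = kg·m·s⁻² (force = mass × acceleration).
  So N⁻² = kg⁻²·m⁻²·s⁴.
  Hz = 1/s = s⁻¹ (frequency is cycles per second).
  So Hz⁻¹ = s.
  Sv = J/kg (equivalent dose = energy per mass),
      = m²·s⁻².
  W = J/s (power = energy per time),
      = kg·m²·s⁻³.
  Combining: Bq²·V⁻¹·A⁻¹·N⁻²·Hz⁻¹·Sv·W = s⁻² · (kg⁻¹·m⁻²·s³·A) · A⁻¹ · (kg⁻²·m⁻²·s⁴) · s · (m²·s⁻²) · (kg·m²·s⁻³) = kg⁻²·s.
Left is kg⁻²; right is kg⁻²·s — different.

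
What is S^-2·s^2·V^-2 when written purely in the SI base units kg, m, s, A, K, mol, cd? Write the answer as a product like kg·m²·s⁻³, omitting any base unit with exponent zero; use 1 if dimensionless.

S = 1/Ω (conductance is reciprocal resistance),
    = kg⁻¹·m⁻²·s³·A².
So S⁻² = kg²·m⁴·s⁻⁶·A⁻⁴.
V = W/A (potential = power per current),
    = kg·m²·s⁻³·A⁻¹.
So V⁻² = kg⁻²·m⁻⁴·s⁶·A².
Combining: S⁻²·s²·V⁻² = (kg²·m⁴·s⁻⁶·A⁻⁴) · s² · (kg⁻²·m⁻⁴·s⁶·A²) = s²·A⁻².

s²·A⁻²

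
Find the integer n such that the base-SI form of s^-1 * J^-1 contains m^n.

-2

J = kg·m²·s⁻².
So J⁻¹ = kg⁻¹·m⁻²·s².
Combining: s⁻¹·J⁻¹ = s⁻¹ · (kg⁻¹·m⁻²·s²) = kg⁻¹·m⁻²·s.
The exponent of m is -2.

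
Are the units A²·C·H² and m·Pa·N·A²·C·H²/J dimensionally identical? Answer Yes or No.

No

Left side:
  C = A·s = s·A (charge = current × time).
  H = Wb/A (inductance = flux per current),
      = kg·m²·s⁻²·A⁻².
  So H² = kg²·m⁴·s⁻⁴·A⁻⁴.
  Combining: A²·C·H² = A² · (s·A) · (kg²·m⁴·s⁻⁴·A⁻⁴) = kg²·m⁴·s⁻³·A⁻¹.
Right side:
  J = N·m (work = force × distance),
      = kg·m²·s⁻².
  So J⁻¹ = kg⁻¹·m⁻²·s².
  Pa = N/m² (pressure = force per area),
      = kg·m⁻¹·s⁻².
  N = kg·m/s² = kg·m·s⁻² (force = mass × acceleration).
  C = A·s = s·A (charge = current × time).
  H = Wb/A (inductance = flux per current),
      = kg·m²·s⁻²·A⁻².
  So H² = kg²·m⁴·s⁻⁴·A⁻⁴.
  Combining: m·J⁻¹·Pa·N·A²·C·H² = m · (kg⁻¹·m⁻²·s²) · (kg·m⁻¹·s⁻²) · (kg·m·s⁻²) · A² · (s·A) · (kg²·m⁴·s⁻⁴·A⁻⁴) = kg³·m³·s⁻⁵·A⁻¹.
Left is kg²·m⁴·s⁻³·A⁻¹; right is kg³·m³·s⁻⁵·A⁻¹ — different.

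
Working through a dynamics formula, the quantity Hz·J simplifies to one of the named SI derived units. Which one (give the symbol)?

Hz = 1/s = s⁻¹ (frequency is cycles per second).
J = N·m (work = force × distance),
    = kg·m²·s⁻².
Combining: Hz·J = s⁻¹ · (kg·m²·s⁻²) = kg·m²·s⁻³.
kg·m²·s⁻³ is the base-SI form of the watt.

W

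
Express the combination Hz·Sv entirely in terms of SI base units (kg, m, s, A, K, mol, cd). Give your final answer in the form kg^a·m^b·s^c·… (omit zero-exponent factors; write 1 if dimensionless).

Hz = 1/s = s⁻¹ (frequency is cycles per second).
Sv = J/kg (equivalent dose = energy per mass),
    = m²·s⁻².
Combining: Hz·Sv = s⁻¹ · (m²·s⁻²) = m²·s⁻³.

m²·s⁻³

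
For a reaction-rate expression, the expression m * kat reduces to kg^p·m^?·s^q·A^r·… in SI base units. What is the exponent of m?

1

kat = s⁻¹·mol.
Combining: m·kat = m · (s⁻¹·mol) = m·s⁻¹·mol.
The exponent of m is 1.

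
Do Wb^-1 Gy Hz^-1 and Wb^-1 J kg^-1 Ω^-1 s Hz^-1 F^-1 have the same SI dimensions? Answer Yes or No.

Yes

Left side:
  Wb = kg·m²·s⁻²·A⁻¹.
  So Wb⁻¹ = kg⁻¹·m⁻²·s²·A.
  Gy = m²·s⁻².
  Hz = s⁻¹.
  So Hz⁻¹ = s.
  Combining: Wb⁻¹·Gy·Hz⁻¹ = (kg⁻¹·m⁻²·s²·A) · (m²·s⁻²) · s = kg⁻¹·s·A.
Right side:
  Wb = V·s (flux: a volt is a weber per second),
      = kg·m²·s⁻²·A⁻¹.
  So Wb⁻¹ = kg⁻¹·m⁻²·s²·A.
  J = N·m (work = force × distance),
      = kg·m²·s⁻².
  Ω = V/A (resistance = voltage per current),
      = kg·m²·s⁻³·A⁻².
  So Ω⁻¹ = kg⁻¹·m⁻²·s³·A².
  Hz = 1/s = s⁻¹ (frequency is cycles per second).
  So Hz⁻¹ = s.
  F = C/V (capacitance = charge per voltage),
      = A·s/(kg·m²·s⁻³·A⁻¹) (substituting C and V),
      = kg⁻¹·m⁻²·s⁴·A².
  So F⁻¹ = kg·m²·s⁻⁴·A⁻².
  Combining: Wb⁻¹·J·kg⁻¹·Ω⁻¹·s·Hz⁻¹·F⁻¹ = (kg⁻¹·m⁻²·s²·A) · (kg·m²·s⁻²) · kg⁻¹ · (kg⁻¹·m⁻²·s³·A²) · s · s · (kg·m²·s⁻⁴·A⁻²) = kg⁻¹·s·A.
Both reduce to kg⁻¹·s·A.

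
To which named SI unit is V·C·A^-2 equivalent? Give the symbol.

V = W/A (potential = power per current),
    = kg·m²·s⁻³·A⁻¹.
C = A·s = s·A (charge = current × time).
Combining: V·C·A⁻² = (kg·m²·s⁻³·A⁻¹) · (s·A) · A⁻² = kg·m²·s⁻²·A⁻².
kg·m²·s⁻²·A⁻² is the base-SI form of the henry.

H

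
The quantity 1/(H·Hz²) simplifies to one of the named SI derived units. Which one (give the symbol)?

F

H = Wb/A (inductance = flux per current),
    = kg·m²·s⁻²·A⁻².
So H⁻¹ = kg⁻¹·m⁻²·s²·A².
Hz = 1/s = s⁻¹ (frequency is cycles per second).
So Hz⁻² = s².
Combining: H⁻¹·Hz⁻² = (kg⁻¹·m⁻²·s²·A²) · s² = kg⁻¹·m⁻²·s⁴·A².
kg⁻¹·m⁻²·s⁴·A² is the base-SI form of the farad.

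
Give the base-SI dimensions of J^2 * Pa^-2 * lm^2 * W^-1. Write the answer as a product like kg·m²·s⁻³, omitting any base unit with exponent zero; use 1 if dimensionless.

kg⁻¹·m⁴·s³·cd²

J = kg·m²·s⁻².
So J² = kg²·m⁴·s⁻⁴.
Pa = kg·m⁻¹·s⁻².
So Pa⁻² = kg⁻²·m²·s⁴.
lm = cd.
So lm² = cd².
W = kg·m²·s⁻³.
So W⁻¹ = kg⁻¹·m⁻²·s³.
Combining: J²·Pa⁻²·lm²·W⁻¹ = (kg²·m⁴·s⁻⁴) · (kg⁻²·m²·s⁴) · cd² · (kg⁻¹·m⁻²·s³) = kg⁻¹·m⁴·s³·cd².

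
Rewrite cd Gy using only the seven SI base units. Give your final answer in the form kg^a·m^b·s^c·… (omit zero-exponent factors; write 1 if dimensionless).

Gy = J/kg (absorbed dose = energy per mass),
    = m²·s⁻².
Combining: cd·Gy = cd · (m²·s⁻²) = m²·s⁻²·cd.

m²·s⁻²·cd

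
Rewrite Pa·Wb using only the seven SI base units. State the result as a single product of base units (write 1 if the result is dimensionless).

Pa = N/m² (pressure = force per area),
    = kg·m⁻¹·s⁻².
Wb = V·s (flux: a volt is a weber per second),
    = kg·m²·s⁻²·A⁻¹.
Combining: Pa·Wb = (kg·m⁻¹·s⁻²) · (kg·m²·s⁻²·A⁻¹) = kg²·m·s⁻⁴·A⁻¹.

kg²·m·s⁻⁴·A⁻¹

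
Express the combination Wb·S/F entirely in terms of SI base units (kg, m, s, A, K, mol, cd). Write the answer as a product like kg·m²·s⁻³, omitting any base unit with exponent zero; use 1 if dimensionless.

F = C/V (capacitance = charge per voltage),
    = A·s/(kg·m²·s⁻³·A⁻¹) (substituting C and V),
    = kg⁻¹·m⁻²·s⁴·A².
So F⁻¹ = kg·m²·s⁻⁴·A⁻².
Wb = V·s (flux: a volt is a weber per second),
    = kg·m²·s⁻²·A⁻¹.
S = 1/Ω (conductance is reciprocal resistance),
    = kg⁻¹·m⁻²·s³·A².
Combining: F⁻¹·Wb·S = (kg·m²·s⁻⁴·A⁻²) · (kg·m²·s⁻²·A⁻¹) · (kg⁻¹·m⁻²·s³·A²) = kg·m²·s⁻³·A⁻¹.

kg·m²·s⁻³·A⁻¹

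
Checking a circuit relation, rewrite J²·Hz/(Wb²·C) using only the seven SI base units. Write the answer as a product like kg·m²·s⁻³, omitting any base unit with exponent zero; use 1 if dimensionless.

s⁻²·A

J = N·m (work = force × distance),
    = kg·m²·s⁻².
So J² = kg²·m⁴·s⁻⁴.
Hz = 1/s = s⁻¹ (frequency is cycles per second).
Wb = V·s (flux: a volt is a weber per second),
    = kg·m²·s⁻²·A⁻¹.
So Wb⁻² = kg⁻²·m⁻⁴·s⁴·A².
C = A·s = s·A (charge = current × time).
So C⁻¹ = s⁻¹·A⁻¹.
Combining: J²·Hz·Wb⁻²·C⁻¹ = (kg²·m⁴·s⁻⁴) · s⁻¹ · (kg⁻²·m⁻⁴·s⁴·A²) · (s⁻¹·A⁻¹) = s⁻²·A.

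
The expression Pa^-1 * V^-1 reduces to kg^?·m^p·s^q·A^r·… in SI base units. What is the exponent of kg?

Pa = kg·m⁻¹·s⁻².
So Pa⁻¹ = kg⁻¹·m·s².
V = kg·m²·s⁻³·A⁻¹.
So V⁻¹ = kg⁻¹·m⁻²·s³·A.
Combining: Pa⁻¹·V⁻¹ = (kg⁻¹·m·s²) · (kg⁻¹·m⁻²·s³·A) = kg⁻²·m⁻¹·s⁵·A.
The exponent of kg is -2.

-2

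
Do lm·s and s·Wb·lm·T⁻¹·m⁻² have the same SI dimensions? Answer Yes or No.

Yes

Left side:
  lm = cd·sr = cd (luminous flux; sr is dimensionless).
  Combining: lm·s = cd · s = s·cd.
Right side:
  Wb = kg·m²·s⁻²·A⁻¹.
  lm = cd.
  T = kg·s⁻²·A⁻¹.
  So T⁻¹ = kg⁻¹·s²·A.
  Combining: s·Wb·lm·T⁻¹·m⁻² = s · (kg·m²·s⁻²·A⁻¹) · cd · (kg⁻¹·s²·A) · m⁻² = s·cd.
Both reduce to s·cd.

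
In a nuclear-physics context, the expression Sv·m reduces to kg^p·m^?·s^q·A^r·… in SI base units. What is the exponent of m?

3

Sv = J/kg (equivalent dose = energy per mass),
    = m²·s⁻².
Combining: Sv·m = (m²·s⁻²) · m = m³·s⁻².
The exponent of m is 3.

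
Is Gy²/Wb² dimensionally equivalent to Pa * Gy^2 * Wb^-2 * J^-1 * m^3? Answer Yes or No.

Left side:
  Wb = V·s (flux: a volt is a weber per second),
      = kg·m²·s⁻²·A⁻¹.
  So Wb⁻² = kg⁻²·m⁻⁴·s⁴·A².
  Gy = J/kg (absorbed dose = energy per mass),
      = m²·s⁻².
  So Gy² = m⁴·s⁻⁴.
  Combining: Wb⁻²·Gy² = (kg⁻²·m⁻⁴·s⁴·A²) · (m⁴·s⁻⁴) = kg⁻²·A².
Right side:
  Pa = N/m² (pressure = force per area),
      = kg·m⁻¹·s⁻².
  Gy = J/kg (absorbed dose = energy per mass),
      = m²·s⁻².
  So Gy² = m⁴·s⁻⁴.
  Wb = V·s (flux: a volt is a weber per second),
      = kg·m²·s⁻²·A⁻¹.
  So Wb⁻² = kg⁻²·m⁻⁴·s⁴·A².
  J = N·m (work = force × distance),
      = kg·m²·s⁻².
  So J⁻¹ = kg⁻¹·m⁻²·s².
  Combining: Pa·Gy²·Wb⁻²·J⁻¹·m³ = (kg·m⁻¹·s⁻²) · (m⁴·s⁻⁴) · (kg⁻²·m⁻⁴·s⁴·A²) · (kg⁻¹·m⁻²·s²) · m³ = kg⁻²·A².
Both reduce to kg⁻²·A².

Yes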